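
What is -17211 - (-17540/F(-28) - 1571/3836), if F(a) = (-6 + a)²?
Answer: -19062908565/1108604 ≈ -17195.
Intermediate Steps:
-17211 - (-17540/F(-28) - 1571/3836) = -17211 - (-17540/(-6 - 28)² - 1571/3836) = -17211 - (-17540/((-34)²) - 1571*1/3836) = -17211 - (-17540/1156 - 1571/3836) = -17211 - (-17540*1/1156 - 1571/3836) = -17211 - (-4385/289 - 1571/3836) = -17211 - 1*(-17274879/1108604) = -17211 + 17274879/1108604 = -19062908565/1108604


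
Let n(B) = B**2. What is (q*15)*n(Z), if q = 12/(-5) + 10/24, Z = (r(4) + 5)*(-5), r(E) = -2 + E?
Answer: -145775/4 ≈ -36444.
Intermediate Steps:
Z = -35 (Z = ((-2 + 4) + 5)*(-5) = (2 + 5)*(-5) = 7*(-5) = -35)
q = -119/60 (q = 12*(-1/5) + 10*(1/24) = -12/5 + 5/12 = -119/60 ≈ -1.9833)
(q*15)*n(Z) = -119/60*15*(-35)**2 = -119/4*1225 = -145775/4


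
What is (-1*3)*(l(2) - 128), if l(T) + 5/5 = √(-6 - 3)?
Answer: 387 - 9*I ≈ 387.0 - 9.0*I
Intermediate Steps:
l(T) = -1 + 3*I (l(T) = -1 + √(-6 - 3) = -1 + √(-9) = -1 + 3*I)
(-1*3)*(l(2) - 128) = (-1*3)*((-1 + 3*I) - 128) = -3*(-129 + 3*I) = 387 - 9*I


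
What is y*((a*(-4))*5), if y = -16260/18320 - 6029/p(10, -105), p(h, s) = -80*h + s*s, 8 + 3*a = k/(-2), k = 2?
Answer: -41506467/468305 ≈ -88.631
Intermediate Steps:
a = -3 (a = -8/3 + (2/(-2))/3 = -8/3 + (2*(-1/2))/3 = -8/3 + (1/3)*(-1) = -8/3 - 1/3 = -3)
p(h, s) = s**2 - 80*h (p(h, s) = -80*h + s**2 = s**2 - 80*h)
y = -13835489/9366100 (y = -16260/18320 - 6029/((-105)**2 - 80*10) = -16260*1/18320 - 6029/(11025 - 800) = -813/916 - 6029/10225 = -13835489/9366100 ≈ -1.4772)
y*((a*(-4))*5) = -13835489*(-3*(-4))*5/9366100 = -41506467*5/2341525 = -13835489/9366100*60 = -41506467/468305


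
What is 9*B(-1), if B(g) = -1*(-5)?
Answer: 45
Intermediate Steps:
B(g) = 5
9*B(-1) = 9*5 = 45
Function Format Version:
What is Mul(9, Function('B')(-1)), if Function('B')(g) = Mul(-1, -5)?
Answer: 45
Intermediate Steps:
Function('B')(g) = 5
Mul(9, Function('B')(-1)) = Mul(9, 5) = 45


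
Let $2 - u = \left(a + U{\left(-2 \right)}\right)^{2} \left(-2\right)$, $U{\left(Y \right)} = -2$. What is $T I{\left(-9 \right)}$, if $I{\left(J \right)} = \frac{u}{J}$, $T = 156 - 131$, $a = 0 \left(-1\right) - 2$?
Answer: $- \frac{850}{9} \approx -94.444$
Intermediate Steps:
$a = -2$ ($a = 0 - 2 = -2$)
$T = 25$
$u = 34$ ($u = 2 - \left(-2 - 2\right)^{2} \left(-2\right) = 2 - \left(-4\right)^{2} \left(-2\right) = 2 - 16 \left(-2\right) = 2 - -32 = 2 + 32 = 34$)
$I{\left(J \right)} = \frac{34}{J}$
$T I{\left(-9 \right)} = 25 \frac{34}{-9} = 25 \cdot 34 \left(- \frac{1}{9}\right) = 25 \left(- \frac{34}{9}\right) = - \frac{850}{9}$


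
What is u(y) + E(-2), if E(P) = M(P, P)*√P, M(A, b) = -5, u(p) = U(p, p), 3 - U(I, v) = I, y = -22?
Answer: 25 - 5*I*√2 ≈ 25.0 - 7.0711*I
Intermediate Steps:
U(I, v) = 3 - I
u(p) = 3 - p
E(P) = -5*√P
u(y) + E(-2) = (3 - 1*(-22)) - 5*I*√2 = (3 + 22) - 5*I*√2 = 25 - 5*I*√2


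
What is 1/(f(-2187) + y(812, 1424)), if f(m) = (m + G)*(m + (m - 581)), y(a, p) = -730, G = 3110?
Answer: -1/4574195 ≈ -2.1862e-7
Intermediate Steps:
f(m) = (-581 + 2*m)*(3110 + m) (f(m) = (m + 3110)*(m + (m - 581)) = (3110 + m)*(m + (-581 + m)) = (3110 + m)*(-581 + 2*m) = (-581 + 2*m)*(3110 + m))
1/(f(-2187) + y(812, 1424)) = 1/((-1806910 + 2*(-2187)² + 5639*(-2187)) - 730) = 1/((-1806910 + 2*4782969 - 12332493) - 730) = 1/((-1806910 + 9565938 - 12332493) - 730) = 1/(-4573465 - 730) = 1/(-4574195) = -1/4574195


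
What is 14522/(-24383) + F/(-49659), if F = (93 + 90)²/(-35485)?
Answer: -8529706715581/14322164687515 ≈ -0.59556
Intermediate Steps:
F = -33489/35485 (F = 183²*(-1/35485) = 33489*(-1/35485) = -33489/35485 ≈ -0.94375)
14522/(-24383) + F/(-49659) = 14522/(-24383) - 33489/35485/(-49659) = 14522*(-1/24383) - 33489/35485*(-1/49659) = -14522/24383 + 11163/587383205 = -8529706715581/14322164687515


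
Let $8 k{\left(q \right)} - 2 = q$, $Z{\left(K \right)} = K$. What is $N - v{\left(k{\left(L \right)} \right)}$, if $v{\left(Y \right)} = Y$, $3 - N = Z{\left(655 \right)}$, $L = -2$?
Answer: $-652$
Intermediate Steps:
$k{\left(q \right)} = \frac{1}{4} + \frac{q}{8}$
$N = -652$ ($N = 3 - 655 = -652$)
$N - v{\left(k{\left(L \right)} \right)} = -652 - \left(\frac{1}{4} + \frac{1}{8} \left(-2\right)\right) = -652 - \left(\frac{1}{4} - \frac{1}{4}\right) = -652 - 0 = -652 + 0 = -652$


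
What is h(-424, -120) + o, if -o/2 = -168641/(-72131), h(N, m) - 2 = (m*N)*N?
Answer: -1556090911740/72131 ≈ -2.1573e+7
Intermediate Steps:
h(N, m) = 2 + m*N² (h(N, m) = 2 + (m*N)*N = 2 + (N*m)*N = 2 + m*N²)
o = -337282/72131 (o = -(-337282)/(-72131) = -(-337282)*(-1)/72131 = -2*168641/72131 = -337282/72131 ≈ -4.6760)
h(-424, -120) + o = (2 - 120*(-424)²) - 337282/72131 = (2 - 120*179776) - 337282/72131 = (2 - 21573120) - 337282/72131 = -21573118 - 337282/72131 = -1556090911740/72131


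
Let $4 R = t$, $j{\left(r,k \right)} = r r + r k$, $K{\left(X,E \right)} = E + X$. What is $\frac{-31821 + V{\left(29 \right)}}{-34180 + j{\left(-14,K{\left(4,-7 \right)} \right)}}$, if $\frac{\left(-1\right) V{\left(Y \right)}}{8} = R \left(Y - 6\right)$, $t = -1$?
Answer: $\frac{31775}{33942} \approx 0.93616$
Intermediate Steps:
$j{\left(r,k \right)} = r^{2} + k r$
$R = - \frac{1}{4}$ ($R = \frac{1}{4} \left(-1\right) = - \frac{1}{4} \approx -0.25$)
$V{\left(Y \right)} = -12 + 2 Y$ ($V{\left(Y \right)} = - 8 \left(- \frac{Y - 6}{4}\right) = - 8 \left(- \frac{-6 + Y}{4}\right) = - 8 \left(\frac{3}{2} - \frac{Y}{4}\right) = -12 + 2 Y$)
$\frac{-31821 + V{\left(29 \right)}}{-34180 + j{\left(-14,K{\left(4,-7 \right)} \right)}} = \frac{-31821 + \left(-12 + 2 \cdot 29\right)}{-34180 - 14 \left(\left(-7 + 4\right) - 14\right)} = \frac{-31821 + \left(-12 + 58\right)}{-34180 - 14 \left(-3 - 14\right)} = \frac{-31821 + 46}{-34180 - -238} = - \frac{31775}{-34180 + 238} = - \frac{31775}{-33942} = \left(-31775\right) \left(- \frac{1}{33942}\right) = \frac{31775}{33942}$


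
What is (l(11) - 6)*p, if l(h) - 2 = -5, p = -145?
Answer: 1305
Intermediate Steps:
l(h) = -3 (l(h) = 2 - 5 = -3)
(l(11) - 6)*p = (-3 - 6)*(-145) = -9*(-145) = 1305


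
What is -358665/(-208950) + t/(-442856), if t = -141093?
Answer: 6277277653/3084492040 ≈ 2.0351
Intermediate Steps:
-358665/(-208950) + t/(-442856) = -358665/(-208950) - 141093/(-442856) = -358665*(-1/208950) - 141093*(-1/442856) = 23911/13930 + 141093/442856 = 6277277653/3084492040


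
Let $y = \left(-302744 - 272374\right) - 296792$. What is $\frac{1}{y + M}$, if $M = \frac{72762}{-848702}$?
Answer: $- \frac{424351}{369995916791} \approx -1.1469 \cdot 10^{-6}$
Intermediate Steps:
$y = -871910$ ($y = -575118 - 296792 = -871910$)
$M = - \frac{36381}{424351}$ ($M = 72762 \left(- \frac{1}{848702}\right) = - \frac{36381}{424351} \approx -0.085733$)
$\frac{1}{y + M} = \frac{1}{-871910 - \frac{36381}{424351}} = \frac{1}{- \frac{369995916791}{424351}} = - \frac{424351}{369995916791}$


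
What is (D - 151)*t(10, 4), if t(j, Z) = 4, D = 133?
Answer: -72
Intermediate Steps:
(D - 151)*t(10, 4) = (133 - 151)*4 = -18*4 = -72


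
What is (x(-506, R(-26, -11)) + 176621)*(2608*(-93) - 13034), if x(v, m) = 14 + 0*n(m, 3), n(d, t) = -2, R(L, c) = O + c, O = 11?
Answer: -45144020030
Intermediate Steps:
R(L, c) = 11 + c
x(v, m) = 14 (x(v, m) = 14 + 0*(-2) = 14 + 0 = 14)
(x(-506, R(-26, -11)) + 176621)*(2608*(-93) - 13034) = (14 + 176621)*(2608*(-93) - 13034) = 176635*(-242544 - 13034) = 176635*(-255578) = -45144020030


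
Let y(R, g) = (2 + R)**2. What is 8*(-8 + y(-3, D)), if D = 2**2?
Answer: -56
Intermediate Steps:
D = 4
8*(-8 + y(-3, D)) = 8*(-8 + (2 - 3)**2) = 8*(-8 + (-1)**2) = 8*(-8 + 1) = 8*(-7) = -56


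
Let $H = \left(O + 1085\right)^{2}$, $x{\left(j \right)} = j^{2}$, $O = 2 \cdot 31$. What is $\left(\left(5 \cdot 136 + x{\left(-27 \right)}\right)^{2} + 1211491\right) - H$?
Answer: $1881163$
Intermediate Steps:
$O = 62$
$H = 1315609$ ($H = \left(62 + 1085\right)^{2} = 1147^{2} = 1315609$)
$\left(\left(5 \cdot 136 + x{\left(-27 \right)}\right)^{2} + 1211491\right) - H = \left(\left(5 \cdot 136 + \left(-27\right)^{2}\right)^{2} + 1211491\right) - 1315609 = \left(\left(680 + 729\right)^{2} + 1211491\right) - 1315609 = \left(1409^{2} + 1211491\right) - 1315609 = \left(1985281 + 1211491\right) - 1315609 = 3196772 - 1315609 = 1881163$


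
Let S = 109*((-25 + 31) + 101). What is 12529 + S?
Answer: 24192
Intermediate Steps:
S = 11663 (S = 109*(6 + 101) = 109*107 = 11663)
12529 + S = 12529 + 11663 = 24192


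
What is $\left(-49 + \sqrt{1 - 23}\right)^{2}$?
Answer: $\left(49 - i \sqrt{22}\right)^{2} \approx 2379.0 - 459.66 i$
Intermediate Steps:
$\left(-49 + \sqrt{1 - 23}\right)^{2} = \left(-49 + \sqrt{-22}\right)^{2} = \left(-49 + i \sqrt{22}\right)^{2}$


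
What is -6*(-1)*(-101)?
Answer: -606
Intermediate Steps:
-6*(-1)*(-101) = 6*(-101) = -606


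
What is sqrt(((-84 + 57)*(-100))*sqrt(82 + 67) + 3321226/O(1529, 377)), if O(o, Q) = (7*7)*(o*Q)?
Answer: sqrt(1914464266858 + 43959982961594700*sqrt(149))/4035031 ≈ 181.54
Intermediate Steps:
O(o, Q) = 49*Q*o (O(o, Q) = 49*(Q*o) = 49*Q*o)
sqrt(((-84 + 57)*(-100))*sqrt(82 + 67) + 3321226/O(1529, 377)) = sqrt(((-84 + 57)*(-100))*sqrt(82 + 67) + 3321226/((49*377*1529))) = sqrt((-27*(-100))*sqrt(149) + 3321226/28245217) = sqrt(2700*sqrt(149) + 3321226*(1/28245217)) = sqrt(2700*sqrt(149) + 3321226/28245217) = sqrt(3321226/28245217 + 2700*sqrt(149))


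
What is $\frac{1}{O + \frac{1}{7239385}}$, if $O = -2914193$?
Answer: $- \frac{7239385}{21096965091304} \approx -3.4315 \cdot 10^{-7}$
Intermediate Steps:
$\frac{1}{O + \frac{1}{7239385}} = \frac{1}{-2914193 + \frac{1}{7239385}} = \frac{1}{- \frac{21096965091304}{7239385}} = - \frac{7239385}{21096965091304}$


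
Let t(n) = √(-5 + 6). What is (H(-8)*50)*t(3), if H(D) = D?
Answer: -400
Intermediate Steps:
t(n) = 1 (t(n) = √1 = 1)
(H(-8)*50)*t(3) = -8*50*1 = -400*1 = -400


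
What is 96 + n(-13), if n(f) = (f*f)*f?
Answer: -2101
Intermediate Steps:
n(f) = f³ (n(f) = f²*f = f³)
96 + n(-13) = 96 + (-13)³ = 96 - 2197 = -2101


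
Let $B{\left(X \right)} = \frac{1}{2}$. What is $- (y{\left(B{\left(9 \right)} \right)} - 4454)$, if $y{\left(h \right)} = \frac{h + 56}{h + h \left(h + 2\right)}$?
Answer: $\frac{30952}{7} \approx 4421.7$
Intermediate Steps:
$B{\left(X \right)} = \frac{1}{2}$
$y{\left(h \right)} = \frac{56 + h}{h + h \left(2 + h\right)}$
$- (y{\left(B{\left(9 \right)} \right)} - 4454) = - (\frac{\frac{1}{\frac{1}{2}} \left(56 + \frac{1}{2}\right)}{3 + \frac{1}{2}} - 4454) = - (2 \frac{1}{\frac{7}{2}} \cdot \frac{113}{2} - 4454) = - (2 \cdot \frac{2}{7} \cdot \frac{113}{2} - 4454) = - (\frac{226}{7} - 4454) = \left(-1\right) \left(- \frac{30952}{7}\right) = \frac{30952}{7}$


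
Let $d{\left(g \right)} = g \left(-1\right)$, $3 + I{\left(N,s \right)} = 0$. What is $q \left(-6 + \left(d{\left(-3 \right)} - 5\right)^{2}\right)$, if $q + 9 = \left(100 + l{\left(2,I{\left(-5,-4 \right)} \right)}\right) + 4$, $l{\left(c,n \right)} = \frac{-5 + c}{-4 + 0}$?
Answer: $- \frac{383}{2} \approx -191.5$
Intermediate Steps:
$I{\left(N,s \right)} = -3$ ($I{\left(N,s \right)} = -3 + 0 = -3$)
$d{\left(g \right)} = - g$
$l{\left(c,n \right)} = \frac{5}{4} - \frac{c}{4}$ ($l{\left(c,n \right)} = \frac{-5 + c}{-4} = \left(-5 + c\right) \left(- \frac{1}{4}\right) = \frac{5}{4} - \frac{c}{4}$)
$q = \frac{383}{4}$ ($q = -9 + \left(\left(100 + \left(\frac{5}{4} - \frac{1}{2}\right)\right) + 4\right) = -9 + \left(\left(100 + \frac{3}{4}\right) + 4\right) = -9 + \left(\frac{403}{4} + 4\right) = -9 + \frac{419}{4} = \frac{383}{4} \approx 95.75$)
$q \left(-6 + \left(d{\left(-3 \right)} - 5\right)^{2}\right) = \frac{383 \left(-6 + \left(\left(-1\right) \left(-3\right) - 5\right)^{2}\right)}{4} = \frac{383 \left(-6 + \left(3 - 5\right)^{2}\right)}{4} = \frac{383 \left(-6 + \left(-2\right)^{2}\right)}{4} = \frac{383 \left(-6 + 4\right)}{4} = \frac{383}{4} \left(-2\right) = - \frac{383}{2}$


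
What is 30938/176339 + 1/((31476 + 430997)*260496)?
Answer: 3727174078294643/21243976655288112 ≈ 0.17545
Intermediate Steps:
30938/176339 + 1/((31476 + 430997)*260496) = 30938*(1/176339) + (1/260496)/462473 = 30938/176339 + (1/462473)*(1/260496) = 30938/176339 + 1/120472366608 = 3727174078294643/21243976655288112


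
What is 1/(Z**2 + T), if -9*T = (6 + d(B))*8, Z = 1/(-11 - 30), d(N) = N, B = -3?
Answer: -5043/13445 ≈ -0.37508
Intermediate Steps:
Z = -1/41 (Z = 1/(-41) = -1/41 ≈ -0.024390)
T = -8/3 (T = -(6 - 3)*8/9 = -8/3 ≈ -2.6667)
1/(Z**2 + T) = 1/((-1/41)**2 - 8/3) = 1/(1/1681 - 8/3) = 1/(-13445/5043) = -5043/13445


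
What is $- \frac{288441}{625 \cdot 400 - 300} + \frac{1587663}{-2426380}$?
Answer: $- \frac{2491606647}{1376970650} \approx -1.8095$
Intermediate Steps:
$- \frac{288441}{625 \cdot 400 - 300} + \frac{1587663}{-2426380} = - \frac{288441}{250000 - 300} + 1587663 \left(- \frac{1}{2426380}\right) = - \frac{288441}{249700} - \frac{144333}{220580} = - \frac{2491606647}{1376970650}$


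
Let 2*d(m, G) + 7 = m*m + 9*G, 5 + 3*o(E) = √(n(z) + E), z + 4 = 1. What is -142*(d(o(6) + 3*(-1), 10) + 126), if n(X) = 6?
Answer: -228833/9 + 3976*√3/9 ≈ -24661.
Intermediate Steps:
z = -3 (z = -4 + 1 = -3)
o(E) = -5/3 + √(6 + E)/3
d(m, G) = -7/2 + m²/2 + 9*G/2 (d(m, G) = -7/2 + (m*m + 9*G)/2 = -7/2 + (m² + 9*G)/2 = -7/2 + (m²/2 + 9*G/2) = -7/2 + m²/2 + 9*G/2)
-142*(d(o(6) + 3*(-1), 10) + 126) = -142*((-7/2 + ((-5/3 + √(6 + 6)/3) + 3*(-1))²/2 + (9/2)*10) + 126) = -142*((-7/2 + ((-5/3 + √12/3) - 3)²/2 + 45) + 126) = -142*((-7/2 + ((-5/3 + (2*√3)/3) - 3)²/2 + 45) + 126) = -142*((-7/2 + ((-5/3 + 2*√3/3) - 3)²/2 + 45) + 126) = -142*((-7/2 + (-14/3 + 2*√3/3)²/2 + 45) + 126) = -142*((83/2 + (-14/3 + 2*√3/3)²/2) + 126) = -142*(335/2 + (-14/3 + 2*√3/3)²/2) = -23785 - 71*(-14/3 + 2*√3/3)²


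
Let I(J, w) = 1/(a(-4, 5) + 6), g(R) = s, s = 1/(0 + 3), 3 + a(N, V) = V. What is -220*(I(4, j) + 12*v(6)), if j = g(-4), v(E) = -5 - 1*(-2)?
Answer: 15785/2 ≈ 7892.5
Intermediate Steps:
a(N, V) = -3 + V
v(E) = -3 (v(E) = -5 + 2 = -3)
s = 1/3 ≈ 0.33333
g(R) = 1/3
j = 1/3 ≈ 0.33333
I(J, w) = 1/8 (I(J, w) = 1/((-3 + 5) + 6) = 1/(2 + 6) = 1/8)
-220*(I(4, j) + 12*v(6)) = -220*(1/8 + 12*(-3)) = -220*(1/8 - 36) = -220*(-287/8) = 15785/2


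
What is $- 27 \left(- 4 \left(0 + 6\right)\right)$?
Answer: $648$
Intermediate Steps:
$- 27 \left(- 4 \left(0 + 6\right)\right) = - 27 \left(\left(-4\right) 6\right) = \left(-27\right) \left(-24\right) = 648$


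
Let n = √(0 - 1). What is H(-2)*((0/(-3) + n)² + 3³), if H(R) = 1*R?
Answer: -52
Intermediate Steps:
H(R) = R
n = I (n = √(-1) = I ≈ 1.0*I)
H(-2)*((0/(-3) + n)² + 3³) = -2*((0/(-3) + I)² + 3³) = -2*((0*(-⅓) + I)² + 27) = -2*((0 + I)² + 27) = -2*(I² + 27) = -2*(-1 + 27) = -2*26 = -52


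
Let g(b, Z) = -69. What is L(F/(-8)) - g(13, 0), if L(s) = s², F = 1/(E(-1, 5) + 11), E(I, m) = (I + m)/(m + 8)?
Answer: 95425513/1382976 ≈ 69.000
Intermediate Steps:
E(I, m) = (I + m)/(8 + m)
F = 13/147 (F = 1/((-1 + 5)/(8 + 5) + 11) = 1/(4/13 + 11) = 1/(147/13) = 13/147 ≈ 0.088435)
L(F/(-8)) - g(13, 0) = ((13/147)/(-8))² - 1*(-69) = ((13/147)*(-⅛))² + 69 = (-13/1176)² + 69 = 169/1382976 + 69 = 95425513/1382976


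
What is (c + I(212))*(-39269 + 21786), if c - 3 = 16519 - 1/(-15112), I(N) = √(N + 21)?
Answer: -4365163569595/15112 - 17483*√233 ≈ -2.8912e+8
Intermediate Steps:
I(N) = √(21 + N)
c = 249680465/15112 (c = 3 + (16519 - 1/(-15112)) = 3 + (16519 - 1*(-1/15112)) = 3 + (16519 + 1/15112) = 3 + 249635129/15112 = 249680465/15112 ≈ 16522.)
(c + I(212))*(-39269 + 21786) = (249680465/15112 + √(21 + 212))*(-39269 + 21786) = (249680465/15112 + √233)*(-17483) = -4365163569595/15112 - 17483*√233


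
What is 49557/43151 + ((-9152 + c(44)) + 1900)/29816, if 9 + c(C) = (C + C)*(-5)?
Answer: 1145285661/1286590216 ≈ 0.89017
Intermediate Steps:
c(C) = -9 - 10*C (c(C) = -9 + (C + C)*(-5) = -9 + (2*C)*(-5) = -9 - 10*C)
49557/43151 + ((-9152 + c(44)) + 1900)/29816 = 49557/43151 + ((-9152 + (-9 - 10*44)) + 1900)/29816 = 49557*(1/43151) + ((-9152 + (-9 - 440)) + 1900)*(1/29816) = 49557/43151 + ((-9152 - 449) + 1900)*(1/29816) = 49557/43151 + (-9601 + 1900)*(1/29816) = 49557/43151 - 7701*1/29816 = 49557/43151 - 7701/29816 = 1145285661/1286590216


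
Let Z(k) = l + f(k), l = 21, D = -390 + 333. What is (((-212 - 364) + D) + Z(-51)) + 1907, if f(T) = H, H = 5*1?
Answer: 1300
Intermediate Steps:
D = -57
H = 5
f(T) = 5
Z(k) = 26 (Z(k) = 21 + 5 = 26)
(((-212 - 364) + D) + Z(-51)) + 1907 = (((-212 - 364) - 57) + 26) + 1907 = ((-576 - 57) + 26) + 1907 = (-633 + 26) + 1907 = -607 + 1907 = 1300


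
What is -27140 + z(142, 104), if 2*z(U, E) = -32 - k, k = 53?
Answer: -54365/2 ≈ -27183.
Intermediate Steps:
z(U, E) = -85/2 (z(U, E) = (-32 - 1*53)/2 = (-32 - 53)/2 = (1/2)*(-85) = -85/2)
-27140 + z(142, 104) = -27140 - 85/2 = -54365/2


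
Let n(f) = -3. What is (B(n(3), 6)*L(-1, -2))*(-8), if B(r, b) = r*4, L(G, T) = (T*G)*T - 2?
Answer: -576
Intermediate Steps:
L(G, T) = -2 + G*T² (L(G, T) = (G*T)*T - 2 = G*T² - 2 = -2 + G*T²)
B(r, b) = 4*r
(B(n(3), 6)*L(-1, -2))*(-8) = ((4*(-3))*(-2 - 1*(-2)²))*(-8) = -12*(-2 - 1*4)*(-8) = -12*(-2 - 4)*(-8) = -12*(-6)*(-8) = 72*(-8) = -576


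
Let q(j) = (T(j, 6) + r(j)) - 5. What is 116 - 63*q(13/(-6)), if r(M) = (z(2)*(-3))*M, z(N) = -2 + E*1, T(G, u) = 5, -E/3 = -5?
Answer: -10415/2 ≈ -5207.5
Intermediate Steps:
E = 15 (E = -3*(-5) = 15)
z(N) = 13 (z(N) = -2 + 15*1 = -2 + 15 = 13)
r(M) = -39*M (r(M) = (13*(-3))*M = -39*M)
q(j) = -39*j (q(j) = (5 - 39*j) - 5 = -39*j)
116 - 63*q(13/(-6)) = 116 - (-2457)*13/(-6) = 116 - (-2457)*13*(-1/6) = 116 - (-2457)*(-13)/6 = 116 - 63*169/2 = 116 - 10647/2 = -10415/2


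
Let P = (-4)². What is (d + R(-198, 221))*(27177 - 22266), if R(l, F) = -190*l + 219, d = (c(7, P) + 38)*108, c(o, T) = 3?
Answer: 207573237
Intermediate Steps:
P = 16
d = 4428 (d = (3 + 38)*108 = 41*108 = 4428)
R(l, F) = 219 - 190*l
(d + R(-198, 221))*(27177 - 22266) = (4428 + (219 - 190*(-198)))*(27177 - 22266) = (4428 + (219 + 37620))*4911 = (4428 + 37839)*4911 = 42267*4911 = 207573237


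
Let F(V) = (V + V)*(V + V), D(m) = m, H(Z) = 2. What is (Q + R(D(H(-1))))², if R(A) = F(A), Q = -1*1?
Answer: 225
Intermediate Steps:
Q = -1
F(V) = 4*V² (F(V) = (2*V)*(2*V) = 4*V²)
R(A) = 4*A²
(Q + R(D(H(-1))))² = (-1 + 4*2²)² = (-1 + 4*4)² = (-1 + 16)² = 15² = 225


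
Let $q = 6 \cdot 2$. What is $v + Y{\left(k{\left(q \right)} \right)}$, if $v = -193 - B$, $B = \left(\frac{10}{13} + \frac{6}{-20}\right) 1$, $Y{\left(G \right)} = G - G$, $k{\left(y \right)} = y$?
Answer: $- \frac{25151}{130} \approx -193.47$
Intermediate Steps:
$q = 12$
$Y{\left(G \right)} = 0$
$B = \frac{61}{130}$ ($B = \left(10 \cdot \frac{1}{13} + 6 \left(- \frac{1}{20}\right)\right) 1 = \left(\frac{10}{13} - \frac{3}{10}\right) 1 = \frac{61}{130} \cdot 1 = \frac{61}{130} \approx 0.46923$)
$v = - \frac{25151}{130}$ ($v = -193 - \frac{61}{130} = - \frac{25151}{130} \approx -193.47$)
$v + Y{\left(k{\left(q \right)} \right)} = - \frac{25151}{130} + 0 = - \frac{25151}{130}$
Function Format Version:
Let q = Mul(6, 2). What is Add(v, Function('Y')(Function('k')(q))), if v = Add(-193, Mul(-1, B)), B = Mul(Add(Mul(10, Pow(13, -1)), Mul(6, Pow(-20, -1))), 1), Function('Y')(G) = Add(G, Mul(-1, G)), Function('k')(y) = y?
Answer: Rational(-25151, 130) ≈ -193.47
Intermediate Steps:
q = 12
Function('Y')(G) = 0
B = Rational(61, 130) (B = Mul(Add(Mul(10, Rational(1, 13)), Mul(6, Rational(-1, 20))), 1) = Mul(Add(Rational(10, 13), Rational(-3, 10)), 1) = Mul(Rational(61, 130), 1) = Rational(61, 130) ≈ 0.46923)
v = Rational(-25151, 130) (v = Add(-193, Mul(-1, Rational(61, 130))) = Add(-193, Rational(-61, 130)) = Rational(-25151, 130) ≈ -193.47)
Add(v, Function('Y')(Function('k')(q))) = Add(Rational(-25151, 130), 0) = Rational(-25151, 130)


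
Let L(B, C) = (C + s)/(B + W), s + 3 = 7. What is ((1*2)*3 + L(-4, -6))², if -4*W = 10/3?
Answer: 34596/841 ≈ 41.137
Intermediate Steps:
s = 4 (s = -3 + 7 = 4)
W = -⅚ (W = -5/(2*3) = -¼*10/3 = -⅚ ≈ -0.83333)
L(B, C) = (4 + C)/(-⅚ + B) (L(B, C) = (C + 4)/(B - ⅚) = (4 + C)/(-⅚ + B))
((1*2)*3 + L(-4, -6))² = ((1*2)*3 + 6*(4 - 6)/(-5 + 6*(-4)))² = (2*3 + 6*(-2)/(-5 - 24))² = (6 + 6*(-2)/(-29))² = (6 + 6*(-1/29)*(-2))² = (6 + 12/29)² = (186/29)² = 34596/841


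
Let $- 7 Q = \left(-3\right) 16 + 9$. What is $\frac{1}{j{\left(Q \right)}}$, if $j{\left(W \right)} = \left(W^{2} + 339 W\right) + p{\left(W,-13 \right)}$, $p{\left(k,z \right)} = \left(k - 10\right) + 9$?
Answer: $\frac{49}{94292} \approx 0.00051966$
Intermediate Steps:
$p{\left(k,z \right)} = -1 + k$ ($p{\left(k,z \right)} = \left(-10 + k\right) + 9 = -1 + k$)
$Q = \frac{39}{7}$ ($Q = - \frac{\left(-3\right) 16 + 9}{7} = - \frac{-48 + 9}{7} = \left(- \frac{1}{7}\right) \left(-39\right) = \frac{39}{7} \approx 5.5714$)
$j{\left(W \right)} = -1 + W^{2} + 340 W$ ($j{\left(W \right)} = \left(W^{2} + 339 W\right) + \left(-1 + W\right) = -1 + W^{2} + 340 W$)
$\frac{1}{j{\left(Q \right)}} = \frac{1}{-1 + \left(\frac{39}{7}\right)^{2} + 340 \cdot \frac{39}{7}} = \frac{1}{-1 + \frac{1521}{49} + \frac{13260}{7}} = \frac{1}{\frac{94292}{49}} = \frac{49}{94292}$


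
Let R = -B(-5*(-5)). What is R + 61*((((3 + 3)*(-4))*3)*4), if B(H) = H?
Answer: -17593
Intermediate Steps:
R = -25 (R = -(-5)*(-5) = -1*25 = -25)
R + 61*((((3 + 3)*(-4))*3)*4) = -25 + 61*((((3 + 3)*(-4))*3)*4) = -25 + 61*(((6*(-4))*3)*4) = -25 + 61*(-24*3*4) = -25 + 61*(-72*4) = -25 + 61*(-288) = -25 - 17568 = -17593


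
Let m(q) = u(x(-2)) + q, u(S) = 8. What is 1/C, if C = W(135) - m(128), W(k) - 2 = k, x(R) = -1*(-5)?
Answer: 1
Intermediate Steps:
x(R) = 5
W(k) = 2 + k
m(q) = 8 + q
C = 1 (C = (2 + 135) - (8 + 128) = 137 - 1*136 = 137 - 136 = 1)
1/C = 1/1 = 1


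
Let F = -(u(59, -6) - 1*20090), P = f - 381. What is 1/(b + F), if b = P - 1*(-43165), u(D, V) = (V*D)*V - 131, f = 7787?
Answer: 1/68668 ≈ 1.4563e-5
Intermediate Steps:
u(D, V) = -131 + D*V**2 (u(D, V) = (D*V)*V - 131 = D*V**2 - 131 = -131 + D*V**2)
P = 7406 (P = 7787 - 381 = 7406)
F = 18097 (F = -((-131 + 59*(-6)**2) - 1*20090) = -((-131 + 59*36) - 20090) = -((-131 + 2124) - 20090) = -(1993 - 20090) = -1*(-18097) = 18097)
b = 50571 (b = 7406 - 1*(-43165) = 7406 + 43165 = 50571)
1/(b + F) = 1/(50571 + 18097) = 1/68668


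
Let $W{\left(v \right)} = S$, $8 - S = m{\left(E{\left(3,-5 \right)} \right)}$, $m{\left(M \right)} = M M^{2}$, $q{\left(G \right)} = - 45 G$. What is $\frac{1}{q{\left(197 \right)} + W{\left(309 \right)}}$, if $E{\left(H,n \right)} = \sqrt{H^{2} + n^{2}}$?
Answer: $- \frac{521}{4612185} + \frac{2 \sqrt{34}}{4612185} \approx -0.00011043$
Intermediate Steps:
$m{\left(M \right)} = M^{3}$
$S = 8 - 34 \sqrt{34}$ ($S = 8 - \left(\sqrt{3^{2} + \left(-5\right)^{2}}\right)^{3} = 8 - \left(\sqrt{9 + 25}\right)^{3} = 8 - \left(\sqrt{34}\right)^{3} = 8 - 34 \sqrt{34} \approx -190.25$)
$W{\left(v \right)} = 8 - 34 \sqrt{34}$
$\frac{1}{q{\left(197 \right)} + W{\left(309 \right)}} = \frac{1}{\left(-45\right) 197 + \left(8 - 34 \sqrt{34}\right)} = \frac{1}{-8865 + \left(8 - 34 \sqrt{34}\right)} = \frac{1}{-8857 - 34 \sqrt{34}}$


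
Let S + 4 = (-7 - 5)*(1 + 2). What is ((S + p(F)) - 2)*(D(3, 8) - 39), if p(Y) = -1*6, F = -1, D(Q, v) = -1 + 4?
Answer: 1728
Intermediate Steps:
D(Q, v) = 3
p(Y) = -6
S = -40 (S = -4 + (-7 - 5)*(1 + 2) = -4 - 12*3 = -4 - 36 = -40)
((S + p(F)) - 2)*(D(3, 8) - 39) = ((-40 - 6) - 2)*(3 - 39) = (-46 - 2)*(-36) = -48*(-36) = 1728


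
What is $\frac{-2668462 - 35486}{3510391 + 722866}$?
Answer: $- \frac{2703948}{4233257} \approx -0.63874$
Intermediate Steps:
$\frac{-2668462 - 35486}{3510391 + 722866} = - \frac{2703948}{4233257}$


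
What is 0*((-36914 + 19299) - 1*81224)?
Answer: 0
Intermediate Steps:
0*((-36914 + 19299) - 1*81224) = 0*(-17615 - 81224) = 0*(-98839) = 0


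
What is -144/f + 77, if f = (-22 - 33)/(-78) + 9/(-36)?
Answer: -16997/71 ≈ -239.39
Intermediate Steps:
f = 71/156 (f = -55*(-1/78) + 9*(-1/36) = 55/78 - ¼ = 71/156 ≈ 0.45513)
-144/f + 77 = -144/71/156 + 77 = -144*156/71 + 77 = -22464/71 + 77 = -16997/71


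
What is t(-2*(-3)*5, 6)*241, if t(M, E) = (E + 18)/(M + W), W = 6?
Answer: 482/3 ≈ 160.67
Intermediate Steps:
t(M, E) = (18 + E)/(6 + M) (t(M, E) = (E + 18)/(M + 6) = (18 + E)/(6 + M))
t(-2*(-3)*5, 6)*241 = ((18 + 6)/(6 - 2*(-3)*5))*241 = (24/(6 + 6*5))*241 = (24/(6 + 30))*241 = (24/36)*241 = ((1/36)*24)*241 = (2/3)*241 = 482/3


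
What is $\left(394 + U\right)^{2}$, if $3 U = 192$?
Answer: $209764$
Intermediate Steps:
$U = 64$ ($U = \frac{1}{3} \cdot 192 = 64$)
$\left(394 + U\right)^{2} = \left(394 + 64\right)^{2} = 458^{2} = 209764$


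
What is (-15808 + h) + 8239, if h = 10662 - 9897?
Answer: -6804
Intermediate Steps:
h = 765
(-15808 + h) + 8239 = (-15808 + 765) + 8239 = -15043 + 8239 = -6804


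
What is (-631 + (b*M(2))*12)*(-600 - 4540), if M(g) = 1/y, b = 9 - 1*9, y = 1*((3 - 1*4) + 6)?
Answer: 3243340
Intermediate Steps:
y = 5 (y = 1*((3 - 4) + 6) = 1*(-1 + 6) = 1*5 = 5)
b = 0 (b = 9 - 9 = 0)
M(g) = 1/5
(-631 + (b*M(2))*12)*(-600 - 4540) = (-631 + (0*(1/5))*12)*(-600 - 4540) = (-631 + 0*12)*(-5140) = (-631 + 0)*(-5140) = -631*(-5140) = 3243340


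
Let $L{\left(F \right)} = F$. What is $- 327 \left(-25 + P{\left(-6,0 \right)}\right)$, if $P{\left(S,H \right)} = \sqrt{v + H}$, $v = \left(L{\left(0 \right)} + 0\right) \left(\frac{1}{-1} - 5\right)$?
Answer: $8175$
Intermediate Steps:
$v = 0$ ($v = \left(0 + 0\right) \left(\frac{1}{-1} - 5\right) = 0 \left(-1 - 5\right) = 0 \left(-6\right) = 0$)
$P{\left(S,H \right)} = \sqrt{H}$ ($P{\left(S,H \right)} = \sqrt{0 + H} = \sqrt{H}$)
$- 327 \left(-25 + P{\left(-6,0 \right)}\right) = - 327 \left(-25 + \sqrt{0}\right) = - 327 \left(-25 + 0\right) = \left(-327\right) \left(-25\right) = 8175$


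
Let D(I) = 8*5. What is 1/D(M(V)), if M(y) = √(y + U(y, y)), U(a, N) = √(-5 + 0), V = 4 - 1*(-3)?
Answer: 1/40 ≈ 0.025000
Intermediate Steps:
V = 7 (V = 4 + 3 = 7)
U(a, N) = I*√5 (U(a, N) = √(-5) = I*√5)
M(y) = √(y + I*√5)
D(I) = 40
1/D(M(V)) = 1/40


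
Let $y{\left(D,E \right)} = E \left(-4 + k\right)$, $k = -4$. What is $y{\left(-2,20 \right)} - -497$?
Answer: $337$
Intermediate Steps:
$y{\left(D,E \right)} = - 8 E$ ($y{\left(D,E \right)} = E \left(-4 - 4\right) = E \left(-8\right) = - 8 E$)
$y{\left(-2,20 \right)} - -497 = \left(-8\right) 20 - -497 = -160 + 497 = 337$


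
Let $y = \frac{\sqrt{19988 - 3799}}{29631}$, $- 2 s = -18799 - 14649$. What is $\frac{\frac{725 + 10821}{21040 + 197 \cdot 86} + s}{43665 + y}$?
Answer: $\frac{1739497977178317688815}{4541604794831809833668} - \frac{1344448450881 \sqrt{16189}}{4541604794831809833668} \approx 0.38301$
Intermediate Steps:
$s = 16724$ ($s = - \frac{-18799 - 14649}{2} = \left(- \frac{1}{2}\right) \left(-33448\right) = 16724$)
$y = \frac{\sqrt{16189}}{29631}$ ($y = \sqrt{16189} \cdot \frac{1}{29631} = \frac{\sqrt{16189}}{29631} \approx 0.004294$)
$\frac{\frac{725 + 10821}{21040 + 197 \cdot 86} + s}{43665 + y} = \frac{\frac{725 + 10821}{21040 + 197 \cdot 86} + 16724}{43665 + \frac{\sqrt{16189}}{29631}} = \frac{\frac{11546}{21040 + 16942} + 16724}{43665 + \frac{\sqrt{16189}}{29631}} = \frac{\frac{11546}{37982} + 16724}{43665 + \frac{\sqrt{16189}}{29631}} = \frac{11546 \cdot \frac{1}{37982} + 16724}{43665 + \frac{\sqrt{16189}}{29631}} = \frac{\frac{5773}{18991} + 16724}{43665 + \frac{\sqrt{16189}}{29631}} = \frac{317611257}{18991 \left(43665 + \frac{\sqrt{16189}}{29631}\right)}$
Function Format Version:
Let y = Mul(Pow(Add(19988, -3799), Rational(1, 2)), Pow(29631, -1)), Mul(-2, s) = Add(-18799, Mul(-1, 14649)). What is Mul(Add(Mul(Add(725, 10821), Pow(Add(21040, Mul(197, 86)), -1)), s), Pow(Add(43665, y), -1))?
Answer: Add(Rational(1739497977178317688815, 4541604794831809833668), Mul(Rational(-1344448450881, 4541604794831809833668), Pow(16189, Rational(1, 2)))) ≈ 0.38301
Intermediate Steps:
s = 16724 (s = Mul(Rational(-1, 2), Add(-18799, Mul(-1, 14649))) = Mul(Rational(-1, 2), Add(-18799, -14649)) = Mul(Rational(-1, 2), -33448) = 16724)
y = Mul(Rational(1, 29631), Pow(16189, Rational(1, 2))) (y = Mul(Pow(16189, Rational(1, 2)), Rational(1, 29631)) = Mul(Rational(1, 29631), Pow(16189, Rational(1, 2))) ≈ 0.0042940)
Mul(Add(Mul(Add(725, 10821), Pow(Add(21040, Mul(197, 86)), -1)), s), Pow(Add(43665, y), -1)) = Mul(Add(Mul(Add(725, 10821), Pow(Add(21040, Mul(197, 86)), -1)), 16724), Pow(Add(43665, Mul(Rational(1, 29631), Pow(16189, Rational(1, 2)))), -1)) = Mul(Add(Mul(11546, Pow(Add(21040, 16942), -1)), 16724), Pow(Add(43665, Mul(Rational(1, 29631), Pow(16189, Rational(1, 2)))), -1)) = Mul(Add(Mul(11546, Pow(37982, -1)), 16724), Pow(Add(43665, Mul(Rational(1, 29631), Pow(16189, Rational(1, 2)))), -1)) = Mul(Add(Mul(11546, Rational(1, 37982)), 16724), Pow(Add(43665, Mul(Rational(1, 29631), Pow(16189, Rational(1, 2)))), -1)) = Mul(Add(Rational(5773, 18991), 16724), Pow(Add(43665, Mul(Rational(1, 29631), Pow(16189, Rational(1, 2)))), -1)) = Mul(Rational(317611257, 18991), Pow(Add(43665, Mul(Rational(1, 29631), Pow(16189, Rational(1, 2)))), -1))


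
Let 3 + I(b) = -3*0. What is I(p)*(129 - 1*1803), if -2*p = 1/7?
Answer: 5022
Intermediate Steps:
p = -1/14 (p = -1/2/7 = -1/2*1/7 = -1/14 ≈ -0.071429)
I(b) = -3 (I(b) = -3 - 3*0 = -3 + 0 = -3)
I(p)*(129 - 1*1803) = -3*(129 - 1*1803) = -3*(129 - 1803) = -3*(-1674) = 5022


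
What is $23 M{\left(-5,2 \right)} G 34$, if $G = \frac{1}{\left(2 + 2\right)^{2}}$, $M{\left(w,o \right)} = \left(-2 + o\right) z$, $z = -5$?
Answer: $0$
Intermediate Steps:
$M{\left(w,o \right)} = 10 - 5 o$ ($M{\left(w,o \right)} = \left(-2 + o\right) \left(-5\right) = 10 - 5 o$)
$G = \frac{1}{16}$ ($G = \frac{1}{4^{2}} = \frac{1}{16} \approx 0.0625$)
$23 M{\left(-5,2 \right)} G 34 = 23 \left(10 - 10\right) \frac{1}{16} \cdot 34 = 23 \cdot 0 \cdot \frac{1}{16} \cdot 34 = 23 \cdot 0 \cdot 34 = 0 \cdot 34 = 0$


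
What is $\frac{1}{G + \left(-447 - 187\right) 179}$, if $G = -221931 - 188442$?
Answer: $- \frac{1}{523859} \approx -1.9089 \cdot 10^{-6}$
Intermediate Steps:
$G = -410373$ ($G = -221931 - 188442 = -410373$)
$\frac{1}{G + \left(-447 - 187\right) 179} = \frac{1}{-410373 + \left(-447 - 187\right) 179} = \frac{1}{-410373 - 113486} = \frac{1}{-523859} = - \frac{1}{523859}$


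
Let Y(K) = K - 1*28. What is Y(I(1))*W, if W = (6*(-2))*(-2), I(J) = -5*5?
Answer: -1272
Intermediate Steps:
I(J) = -25
W = 24 (W = -12*(-2) = 24)
Y(K) = -28 + K (Y(K) = K - 28 = -28 + K)
Y(I(1))*W = (-28 - 25)*24 = -53*24 = -1272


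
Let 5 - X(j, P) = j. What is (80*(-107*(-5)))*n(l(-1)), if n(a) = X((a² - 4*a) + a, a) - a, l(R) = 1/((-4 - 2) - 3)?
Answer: 16520800/81 ≈ 2.0396e+5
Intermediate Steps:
l(R) = -⅑ (l(R) = 1/(-6 - 3) = 1/(-9) = -⅑)
X(j, P) = 5 - j
n(a) = 5 - a² + 2*a (n(a) = (5 - ((a² - 4*a) + a)) - a = (5 - (a² - 3*a)) - a = (5 + (-a² + 3*a)) - a = (5 - a² + 3*a) - a = 5 - a² + 2*a)
(80*(-107*(-5)))*n(l(-1)) = (80*(-107*(-5)))*(5 - 1*(-⅑) - 1*(-⅑)*(-3 - ⅑)) = (80*535)*(5 + ⅑ - 1*(-⅑)*(-28/9)) = 42800*(5 + ⅑ - 28/81) = 42800*(386/81) = 16520800/81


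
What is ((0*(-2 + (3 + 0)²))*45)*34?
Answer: 0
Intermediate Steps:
((0*(-2 + (3 + 0)²))*45)*34 = ((0*(-2 + 3²))*45)*34 = ((0*(-2 + 9))*45)*34 = ((0*7)*45)*34 = (0*45)*34 = 0*34 = 0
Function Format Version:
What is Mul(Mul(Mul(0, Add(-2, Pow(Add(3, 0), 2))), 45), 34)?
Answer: 0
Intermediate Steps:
Mul(Mul(Mul(0, Add(-2, Pow(Add(3, 0), 2))), 45), 34) = Mul(Mul(Mul(0, Add(-2, Pow(3, 2))), 45), 34) = Mul(Mul(Mul(0, Add(-2, 9)), 45), 34) = Mul(Mul(Mul(0, 7), 45), 34) = Mul(Mul(0, 45), 34) = Mul(0, 34) = 0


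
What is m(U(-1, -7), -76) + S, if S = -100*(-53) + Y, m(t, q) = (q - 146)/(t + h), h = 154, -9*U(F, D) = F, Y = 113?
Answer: 7505833/1387 ≈ 5411.6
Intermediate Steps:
U(F, D) = -F/9
m(t, q) = (-146 + q)/(154 + t) (m(t, q) = (q - 146)/(t + 154) = (-146 + q)/(154 + t))
S = 5413 (S = -100*(-53) + 113 = 5300 + 113 = 5413)
m(U(-1, -7), -76) + S = (-146 - 76)/(154 - 1/9*(-1)) + 5413 = -222/(154 + 1/9) + 5413 = -222/(1387/9) + 5413 = (9/1387)*(-222) + 5413 = -1998/1387 + 5413 = 7505833/1387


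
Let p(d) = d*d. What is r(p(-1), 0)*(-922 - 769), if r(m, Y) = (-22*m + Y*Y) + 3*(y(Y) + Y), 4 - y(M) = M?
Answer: 16910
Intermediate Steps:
y(M) = 4 - M
p(d) = d²
r(m, Y) = 12 + Y² - 22*m (r(m, Y) = (-22*m + Y*Y) + 3*((4 - Y) + Y) = (-22*m + Y²) + 3*4 = (Y² - 22*m) + 12 = 12 + Y² - 22*m)
r(p(-1), 0)*(-922 - 769) = (12 + 0² - 22*(-1)²)*(-922 - 769) = (12 + 0 - 22*1)*(-1691) = (12 + 0 - 22)*(-1691) = -10*(-1691) = 16910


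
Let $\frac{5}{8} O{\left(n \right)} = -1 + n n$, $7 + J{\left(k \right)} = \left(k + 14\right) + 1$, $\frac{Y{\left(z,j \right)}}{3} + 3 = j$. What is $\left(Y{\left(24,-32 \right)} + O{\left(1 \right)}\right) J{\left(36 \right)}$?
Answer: $-4620$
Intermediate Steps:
$Y{\left(z,j \right)} = -9 + 3 j$
$J{\left(k \right)} = 8 + k$ ($J{\left(k \right)} = -7 + \left(\left(k + 14\right) + 1\right) = -7 + \left(\left(14 + k\right) + 1\right) = -7 + \left(15 + k\right) = 8 + k$)
$O{\left(n \right)} = - \frac{8}{5} + \frac{8 n^{2}}{5}$ ($O{\left(n \right)} = \frac{8 \left(-1 + n n\right)}{5} = \frac{8 \left(-1 + n^{2}\right)}{5} = - \frac{8}{5} + \frac{8 n^{2}}{5}$)
$\left(Y{\left(24,-32 \right)} + O{\left(1 \right)}\right) J{\left(36 \right)} = \left(\left(-9 + 3 \left(-32\right)\right) - \left(\frac{8}{5} - \frac{8 \cdot 1^{2}}{5}\right)\right) \left(8 + 36\right) = \left(\left(-9 - 96\right) + \left(- \frac{8}{5} + \frac{8}{5} \cdot 1\right)\right) 44 = \left(-105 + \left(- \frac{8}{5} + \frac{8}{5}\right)\right) 44 = \left(-105 + 0\right) 44 = \left(-105\right) 44 = -4620$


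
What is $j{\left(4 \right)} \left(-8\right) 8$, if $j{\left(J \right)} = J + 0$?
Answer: $-256$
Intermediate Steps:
$j{\left(J \right)} = J$
$j{\left(4 \right)} \left(-8\right) 8 = 4 \left(-8\right) 8 = \left(-32\right) 8 = -256$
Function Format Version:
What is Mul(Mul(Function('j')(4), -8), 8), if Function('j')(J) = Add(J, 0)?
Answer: -256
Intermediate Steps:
Function('j')(J) = J
Mul(Mul(Function('j')(4), -8), 8) = Mul(Mul(4, -8), 8) = Mul(-32, 8) = -256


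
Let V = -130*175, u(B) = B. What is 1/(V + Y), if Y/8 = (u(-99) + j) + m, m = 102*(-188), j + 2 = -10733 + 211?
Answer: -1/261142 ≈ -3.8293e-6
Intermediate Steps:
j = -10524 (j = -2 + (-10733 + 211) = -2 - 10522 = -10524)
V = -22750
m = -19176
Y = -238392 (Y = 8*((-99 - 10524) - 19176) = 8*(-10623 - 19176) = 8*(-29799) = -238392)
1/(V + Y) = 1/(-22750 - 238392) = 1/(-261142) = -1/261142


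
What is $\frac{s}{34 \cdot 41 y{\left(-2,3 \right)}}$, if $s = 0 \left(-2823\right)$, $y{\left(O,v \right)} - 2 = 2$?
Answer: $0$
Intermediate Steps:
$y{\left(O,v \right)} = 4$ ($y{\left(O,v \right)} = 2 + 2 = 4$)
$s = 0$
$\frac{s}{34 \cdot 41 y{\left(-2,3 \right)}} = \frac{0}{34 \cdot 41 \cdot 4} = \frac{0}{1394 \cdot 4} = \frac{0}{5576} = 0 \cdot \frac{1}{5576} = 0$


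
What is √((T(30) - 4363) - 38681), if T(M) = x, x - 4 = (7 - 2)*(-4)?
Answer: 2*I*√10765 ≈ 207.51*I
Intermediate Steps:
x = -16 (x = 4 + (7 - 2)*(-4) = 4 + 5*(-4) = 4 - 20 = -16)
T(M) = -16
√((T(30) - 4363) - 38681) = √((-16 - 4363) - 38681) = √(-4379 - 38681) = √(-43060) = 2*I*√10765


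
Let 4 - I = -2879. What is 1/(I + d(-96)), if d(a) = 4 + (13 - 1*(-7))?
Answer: 1/2907 ≈ 0.00034400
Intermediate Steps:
I = 2883 (I = 4 - 1*(-2879) = 4 + 2879 = 2883)
d(a) = 24 (d(a) = 4 + (13 + 7) = 4 + 20 = 24)
1/(I + d(-96)) = 1/(2883 + 24) = 1/2907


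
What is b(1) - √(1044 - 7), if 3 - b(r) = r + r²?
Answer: 1 - √1037 ≈ -31.202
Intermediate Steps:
b(r) = 3 - r - r² (b(r) = 3 - (r + r²) = 3 + (-r - r²) = 3 - r - r²)
b(1) - √(1044 - 7) = (3 - 1*1 - 1*1²) - √(1044 - 7) = (3 - 1 - 1*1) - √1037 = (3 - 1 - 1) - √1037 = 1 - √1037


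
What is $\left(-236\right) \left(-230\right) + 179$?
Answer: $54459$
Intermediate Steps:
$\left(-236\right) \left(-230\right) + 179 = 54280 + 179 = 54459$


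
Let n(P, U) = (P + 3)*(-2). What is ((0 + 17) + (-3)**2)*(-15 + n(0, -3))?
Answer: -546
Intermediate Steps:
n(P, U) = -6 - 2*P (n(P, U) = (3 + P)*(-2) = -6 - 2*P)
((0 + 17) + (-3)**2)*(-15 + n(0, -3)) = ((0 + 17) + (-3)**2)*(-15 + (-6 - 2*0)) = (17 + 9)*(-15 + (-6 + 0)) = 26*(-15 - 6) = 26*(-21) = -546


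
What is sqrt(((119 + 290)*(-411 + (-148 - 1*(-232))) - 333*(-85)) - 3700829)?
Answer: I*sqrt(3806267) ≈ 1951.0*I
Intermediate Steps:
sqrt(((119 + 290)*(-411 + (-148 - 1*(-232))) - 333*(-85)) - 3700829) = sqrt((409*(-411 + (-148 + 232)) + 28305) - 3700829) = sqrt((409*(-411 + 84) + 28305) - 3700829) = sqrt((409*(-327) + 28305) - 3700829) = sqrt((-133743 + 28305) - 3700829) = sqrt(-105438 - 3700829) = sqrt(-3806267) = I*sqrt(3806267)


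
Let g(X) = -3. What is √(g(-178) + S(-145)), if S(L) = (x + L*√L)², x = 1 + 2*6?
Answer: √(-3048459 - 3770*I*√145) ≈ 13.0 - 1746.0*I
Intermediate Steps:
x = 13 (x = 1 + 12 = 13)
S(L) = (13 + L^(3/2))² (S(L) = (13 + L*√L)² = (13 + L^(3/2))²)
√(g(-178) + S(-145)) = √(-3 + (13 + (-145)^(3/2))²) = √(-3 + (13 - 145*I*√145)²)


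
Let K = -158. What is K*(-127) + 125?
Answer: 20191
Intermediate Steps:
K*(-127) + 125 = -158*(-127) + 125 = 20066 + 125 = 20191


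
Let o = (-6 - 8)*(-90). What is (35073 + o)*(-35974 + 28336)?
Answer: -277511454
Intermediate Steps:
o = 1260 (o = -14*(-90) = 1260)
(35073 + o)*(-35974 + 28336) = (35073 + 1260)*(-35974 + 28336) = 36333*(-7638) = -277511454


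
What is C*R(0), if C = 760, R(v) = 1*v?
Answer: 0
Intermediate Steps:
R(v) = v
C*R(0) = 760*0 = 0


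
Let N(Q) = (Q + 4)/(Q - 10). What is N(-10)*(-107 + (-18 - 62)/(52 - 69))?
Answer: -5217/170 ≈ -30.688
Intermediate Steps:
N(Q) = (4 + Q)/(-10 + Q)
N(-10)*(-107 + (-18 - 62)/(52 - 69)) = ((4 - 10)/(-10 - 10))*(-107 + (-18 - 62)/(52 - 69)) = (-6/(-20))*(-107 - 80/(-17)) = (-1/20*(-6))*(-107 - 80*(-1/17)) = 3*(-107 + 80/17)/10 = (3/10)*(-1739/17) = -5217/170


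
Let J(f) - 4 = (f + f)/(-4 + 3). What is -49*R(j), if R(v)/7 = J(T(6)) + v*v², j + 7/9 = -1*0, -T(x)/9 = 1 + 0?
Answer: -5383385/729 ≈ -7384.6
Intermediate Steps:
T(x) = -9 (T(x) = -9*(1 + 0) = -9*1 = -9)
J(f) = 4 - 2*f (J(f) = 4 + (f + f)/(-4 + 3) = 4 + (2*f)/(-1) = 4 + (2*f)*(-1) = 4 - 2*f)
j = -7/9 (j = -7/9 - 1*0 = -7/9 + 0 = -7/9 ≈ -0.77778)
R(v) = 154 + 7*v³ (R(v) = 7*((4 - 2*(-9)) + v*v²) = 7*((4 + 18) + v³) = 7*(22 + v³) = 154 + 7*v³)
-49*R(j) = -49*(154 + 7*(-7/9)³) = -49*(154 + 7*(-343/729)) = -49*(154 - 2401/729) = -49*109865/729 = -5383385/729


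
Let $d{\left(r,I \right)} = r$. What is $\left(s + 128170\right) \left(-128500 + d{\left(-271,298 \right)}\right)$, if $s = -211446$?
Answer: $10723533796$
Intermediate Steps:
$\left(s + 128170\right) \left(-128500 + d{\left(-271,298 \right)}\right) = \left(-211446 + 128170\right) \left(-128500 - 271\right) = \left(-83276\right) \left(-128771\right) = 10723533796$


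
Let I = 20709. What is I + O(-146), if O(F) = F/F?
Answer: 20710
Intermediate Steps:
O(F) = 1
I + O(-146) = 20709 + 1 = 20710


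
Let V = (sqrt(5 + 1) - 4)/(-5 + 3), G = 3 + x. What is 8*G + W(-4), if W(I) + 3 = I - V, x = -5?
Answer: -25 + sqrt(6)/2 ≈ -23.775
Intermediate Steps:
G = -2 (G = 3 - 5 = -2)
V = 2 - sqrt(6)/2 (V = (sqrt(6) - 4)/(-2) = (-4 + sqrt(6))*(-1/2) = 2 - sqrt(6)/2 ≈ 0.77526)
W(I) = -5 + I + sqrt(6)/2 (W(I) = -3 + (I - (2 - sqrt(6)/2)) = -3 + (I + (-2 + sqrt(6)/2)) = -3 + (-2 + I + sqrt(6)/2) = -5 + I + sqrt(6)/2)
8*G + W(-4) = 8*(-2) + (-5 - 4 + sqrt(6)/2) = -16 + (-9 + sqrt(6)/2) = -25 + sqrt(6)/2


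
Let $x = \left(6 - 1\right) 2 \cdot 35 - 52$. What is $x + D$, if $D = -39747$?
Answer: $-39449$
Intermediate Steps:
$x = 298$ ($x = 5 \cdot 2 \cdot 35 - 52 = 10 \cdot 35 - 52 = 350 - 52 = 298$)
$x + D = 298 - 39747 = -39449$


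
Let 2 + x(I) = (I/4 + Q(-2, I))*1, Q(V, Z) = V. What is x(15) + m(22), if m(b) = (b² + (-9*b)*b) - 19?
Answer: -15565/4 ≈ -3891.3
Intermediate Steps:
x(I) = -4 + I/4 (x(I) = -2 + (I/4 - 2)*1 = -2 + (-2 + I/4)*1 = -2 + (-2 + I/4) = -4 + I/4)
m(b) = -19 - 8*b² (m(b) = (b² - 9*b²) - 19 = -8*b² - 19 = -19 - 8*b²)
x(15) + m(22) = (-4 + (¼)*15) + (-19 - 8*22²) = (-4 + 15/4) + (-19 - 8*484) = -¼ + (-19 - 3872) = -¼ - 3891 = -15565/4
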